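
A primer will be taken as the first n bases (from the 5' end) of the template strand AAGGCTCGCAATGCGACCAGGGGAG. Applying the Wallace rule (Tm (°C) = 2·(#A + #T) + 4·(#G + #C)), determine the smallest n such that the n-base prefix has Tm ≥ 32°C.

n = 10

First 9 bases: AAGGCTCGC → Tm = 30°C (< 32°C)
First 10 bases: AAGGCTCGCA → Tm = 32°C (≥ 32°C)
Each additional base adds 2°C (A/T) or 4°C (G/C), so Tm is non-decreasing in n; n = 10 is the first length to reach 32°C.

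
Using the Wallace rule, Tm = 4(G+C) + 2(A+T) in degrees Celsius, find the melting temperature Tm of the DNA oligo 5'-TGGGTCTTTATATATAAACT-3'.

50°C

Base counts: T=9, C=2, G=3, A=6
AT pairs contribute 15, GC pairs contribute 5.
Tm = 4·5 + 2·15 = 20 + 30 = 50°C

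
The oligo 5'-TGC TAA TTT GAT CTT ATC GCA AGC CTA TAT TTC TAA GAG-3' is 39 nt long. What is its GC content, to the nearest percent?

Scanning the sequence gives G=6, A=11, T=15, C=7.
G+C = 6 + 7 = 13 out of 39 bases
%GC = 13/39 × 100 = 33.33% ≈ 33%

33%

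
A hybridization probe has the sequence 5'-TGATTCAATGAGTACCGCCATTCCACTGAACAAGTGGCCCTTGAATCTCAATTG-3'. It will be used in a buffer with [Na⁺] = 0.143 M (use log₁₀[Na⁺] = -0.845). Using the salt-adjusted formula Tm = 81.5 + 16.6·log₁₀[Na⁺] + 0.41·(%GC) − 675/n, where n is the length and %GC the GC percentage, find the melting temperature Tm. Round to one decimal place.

Length n = 54. Counting bases: A=15, C=14, G=10, T=15
G+C = 24, so %GC = 24/54 × 100 = 44.444%
Salt term: 16.6 × (-0.845) = -14.027
GC term: 0.41 × 44.444 = 18.222; length term: −675/54 = −12.5
Tm = 81.5 + (-14.027) + 18.222 − 12.5 = 73.195 → 73.2°C

73.2°C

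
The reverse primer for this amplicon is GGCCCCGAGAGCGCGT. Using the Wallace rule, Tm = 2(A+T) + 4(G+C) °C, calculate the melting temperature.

58°C

Base counts: C=6, T=1, A=2, G=7
A+T = 3, G+C = 13
Tm = 2(3) + 4(13) = 6 + 52 = 58°C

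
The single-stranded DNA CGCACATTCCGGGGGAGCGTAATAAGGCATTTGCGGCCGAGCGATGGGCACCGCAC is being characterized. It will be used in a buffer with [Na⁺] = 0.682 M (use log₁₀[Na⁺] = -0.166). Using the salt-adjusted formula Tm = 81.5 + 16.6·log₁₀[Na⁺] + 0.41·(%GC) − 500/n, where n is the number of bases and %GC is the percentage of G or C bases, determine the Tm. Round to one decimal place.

96.2°C

Length n = 56. Scanning the sequence gives C=16, A=12, T=8, G=20.
G+C = 36, so %GC = 36/56 × 100 = 64.286%
Salt term: 16.6 × (-0.166) = -2.756
GC term: 0.41 × 64.286 = 26.357; length term: −500/56 = −8.929
Tm = 81.5 + (-2.756) + 26.357 − 8.929 = 96.172 → 96.2°C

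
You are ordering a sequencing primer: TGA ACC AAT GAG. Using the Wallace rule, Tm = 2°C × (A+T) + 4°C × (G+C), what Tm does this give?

34°C

Base counts: A=5, G=3, C=2, T=2
AT pairs contribute 7, GC pairs contribute 5.
Tm = 4·5 + 2·7 = 20 + 14 = 34°C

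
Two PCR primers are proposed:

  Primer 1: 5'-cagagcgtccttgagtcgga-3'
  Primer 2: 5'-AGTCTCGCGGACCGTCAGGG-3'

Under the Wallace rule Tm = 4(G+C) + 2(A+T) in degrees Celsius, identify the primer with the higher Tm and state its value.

Primer 2, 68°C

Primer 1: A+T=8, G+C=12 → Tm = 2(8)+4(12) = 64°C
Primer 2: A+T=6, G+C=14 → Tm = 2(6)+4(14) = 68°C
64°C vs 68°C → primer 2 is higher.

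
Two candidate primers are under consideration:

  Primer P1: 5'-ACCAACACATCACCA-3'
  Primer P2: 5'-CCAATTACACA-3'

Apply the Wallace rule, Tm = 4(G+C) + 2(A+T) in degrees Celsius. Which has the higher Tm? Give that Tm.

Primer P1, 44°C

Primer P1: A+T=8, G+C=7 → Tm = 2(8)+4(7) = 44°C
Primer P2: A+T=7, G+C=4 → Tm = 2(7)+4(4) = 30°C
44°C vs 30°C → primer P1 is higher.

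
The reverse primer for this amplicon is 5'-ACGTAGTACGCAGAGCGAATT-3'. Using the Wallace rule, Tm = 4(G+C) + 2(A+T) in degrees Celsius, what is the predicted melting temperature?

62°C

Counting bases: A=7, T=4, C=4, G=6
So N_AT = 11 and N_GC = 10.
Tm = 2×11 + 4×10 = 62°C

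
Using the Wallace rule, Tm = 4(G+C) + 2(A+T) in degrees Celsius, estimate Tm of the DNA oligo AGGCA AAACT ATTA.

Counting bases: G=2, T=3, C=2, A=7
A+T = 10, G+C = 4
Tm = 2×10 + 4×4 = 36°C

36°C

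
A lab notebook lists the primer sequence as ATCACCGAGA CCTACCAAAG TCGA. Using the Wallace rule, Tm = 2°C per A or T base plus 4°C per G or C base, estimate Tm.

72°C

Base counts: T=3, G=4, A=9, C=8
A+T = 12, G+C = 12
Tm = 2(12) + 4(12) = 24 + 48 = 72°C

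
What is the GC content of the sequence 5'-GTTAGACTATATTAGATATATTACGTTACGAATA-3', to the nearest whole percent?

24%

Scanning the sequence gives G=5, A=13, C=3, T=13.
G+C = 5 + 3 = 8 out of 34 bases
%GC = 8/34 × 100 = 23.53% ≈ 24%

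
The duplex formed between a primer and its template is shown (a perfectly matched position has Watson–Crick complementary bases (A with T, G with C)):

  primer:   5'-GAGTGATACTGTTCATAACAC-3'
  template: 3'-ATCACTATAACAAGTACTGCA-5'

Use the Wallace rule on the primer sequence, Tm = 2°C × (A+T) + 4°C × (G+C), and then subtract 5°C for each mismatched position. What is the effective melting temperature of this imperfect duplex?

Primer base counts: A=7, T=6, G=4, C=4 → A+T=13, G+C=8
Perfect-match Tm = 2(13) + 4(8) = 26 + 32 = 58°C
Mismatches (positions where the bases are not complementary): 5 (at positions 1, 9, 17, 20, 21)
Effective Tm = 58 − 5×5 = 58 − 25 = 33°C

33°C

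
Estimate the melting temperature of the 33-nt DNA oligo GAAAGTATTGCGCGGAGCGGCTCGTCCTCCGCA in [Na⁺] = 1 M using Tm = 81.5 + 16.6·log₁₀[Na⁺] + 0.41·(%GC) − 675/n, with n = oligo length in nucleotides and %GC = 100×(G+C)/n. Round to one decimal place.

Length n = 33. Base counts: T=6, G=11, C=10, A=6
G+C = 21, so %GC = 21/33 × 100 = 63.636%
Salt term: 16.6 × (0) = 0
GC term: 0.41 × 63.636 = 26.091; length term: −675/33 = −20.455
Tm = 81.5 + (0) + 26.091 − 20.455 = 87.136 → 87.1°C

87.1°C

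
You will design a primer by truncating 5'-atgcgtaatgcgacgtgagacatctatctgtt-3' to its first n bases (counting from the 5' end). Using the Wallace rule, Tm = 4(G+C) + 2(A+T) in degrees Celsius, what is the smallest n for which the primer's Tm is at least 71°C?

n = 24

First 23 bases: ATGCGTAATGCGACGTGAGACAT → Tm = 68°C (< 71°C)
First 24 bases: ATGCGTAATGCGACGTGAGACATC → Tm = 72°C (≥ 71°C)
Each additional base adds 2°C (A/T) or 4°C (G/C), so Tm is non-decreasing in n; n = 24 is the first length to reach 71°C.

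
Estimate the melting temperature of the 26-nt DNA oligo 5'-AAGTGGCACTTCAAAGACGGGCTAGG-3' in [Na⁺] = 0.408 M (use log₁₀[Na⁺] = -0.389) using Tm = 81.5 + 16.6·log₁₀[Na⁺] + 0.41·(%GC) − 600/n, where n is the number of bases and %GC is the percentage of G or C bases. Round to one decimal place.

74.0°C

Length n = 26. T=4, A=8, C=5, G=9
G+C = 14, so %GC = 14/26 × 100 = 53.846%
Salt term: 16.6 × (-0.389) = -6.457
GC term: 0.41 × 53.846 = 22.077; length term: −600/26 = −23.077
Tm = 81.5 + (-6.457) + 22.077 − 23.077 = 74.043 → 74.0°C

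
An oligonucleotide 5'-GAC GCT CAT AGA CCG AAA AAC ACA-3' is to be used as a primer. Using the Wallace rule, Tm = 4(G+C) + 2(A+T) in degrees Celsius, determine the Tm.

Counting bases: A=11, T=2, G=4, C=7
So N_AT = 13 and N_GC = 11.
Tm = 2(13) + 4(11) = 26 + 44 = 70°C

70°C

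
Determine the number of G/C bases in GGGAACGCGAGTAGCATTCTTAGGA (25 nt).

G=9, T=5, A=7, C=4
G+C = 9 + 4 = 13

13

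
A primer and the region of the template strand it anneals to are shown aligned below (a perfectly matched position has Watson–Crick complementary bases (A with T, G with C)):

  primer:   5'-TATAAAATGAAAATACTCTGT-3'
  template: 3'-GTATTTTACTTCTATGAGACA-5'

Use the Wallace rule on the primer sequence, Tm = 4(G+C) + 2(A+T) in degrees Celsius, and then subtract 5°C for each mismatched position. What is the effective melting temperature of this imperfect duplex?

40°C

Primer base counts: A=10, T=7, G=2, C=2 → A+T=17, G+C=4
Perfect-match Tm = 2(17) + 4(4) = 34 + 16 = 50°C
Mismatches (positions where the bases are not complementary): 2 (at positions 1, 12)
Effective Tm = 50 − 2×5 = 50 − 10 = 40°C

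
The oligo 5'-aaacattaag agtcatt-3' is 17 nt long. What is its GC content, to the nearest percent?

24%

Scanning the sequence gives A=8, C=2, T=5, G=2.
G+C = 2 + 2 = 4 out of 17 bases
%GC = 4/17 × 100 = 23.53% ≈ 24%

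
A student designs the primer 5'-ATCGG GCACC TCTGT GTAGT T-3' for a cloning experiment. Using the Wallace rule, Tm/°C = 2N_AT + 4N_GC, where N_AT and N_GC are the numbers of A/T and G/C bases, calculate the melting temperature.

64°C

Base counts: T=7, A=3, G=6, C=5
AT pairs contribute 10, GC pairs contribute 11.
Tm = 2(10) + 4(11) = 20 + 44 = 64°C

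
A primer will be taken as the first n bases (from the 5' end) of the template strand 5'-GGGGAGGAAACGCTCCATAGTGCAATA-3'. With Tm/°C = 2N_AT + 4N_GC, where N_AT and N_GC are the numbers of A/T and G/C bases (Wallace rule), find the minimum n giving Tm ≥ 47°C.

n = 15

First 14 bases: GGGGAGGAAACGCT → Tm = 46°C (< 47°C)
First 15 bases: GGGGAGGAAACGCTC → Tm = 50°C (≥ 47°C)
Since every base adds ≥2°C, Tm only increases with n, so the threshold is first crossed at n = 15.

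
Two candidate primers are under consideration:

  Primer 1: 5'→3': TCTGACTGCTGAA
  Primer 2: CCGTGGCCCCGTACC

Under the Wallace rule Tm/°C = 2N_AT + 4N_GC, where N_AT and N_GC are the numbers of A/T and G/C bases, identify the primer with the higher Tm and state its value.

Primer 2, 54°C

Primer 1: A+T=7, G+C=6 → Tm = 2(7)+4(6) = 38°C
Primer 2: A+T=3, G+C=12 → Tm = 2(3)+4(12) = 54°C
38°C vs 54°C → primer 2 is higher.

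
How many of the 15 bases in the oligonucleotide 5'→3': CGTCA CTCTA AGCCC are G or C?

Counting bases: G=2, C=7, A=3, T=3
G+C = 2 + 7 = 9

9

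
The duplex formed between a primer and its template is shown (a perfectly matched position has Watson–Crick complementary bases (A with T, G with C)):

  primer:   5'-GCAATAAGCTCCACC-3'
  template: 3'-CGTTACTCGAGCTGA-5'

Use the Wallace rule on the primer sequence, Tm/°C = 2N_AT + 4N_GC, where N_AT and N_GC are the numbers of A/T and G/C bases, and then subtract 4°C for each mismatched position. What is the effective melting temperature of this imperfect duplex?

Primer base counts: A=5, T=2, G=2, C=6 → A+T=7, G+C=8
Perfect-match Tm = 2(7) + 4(8) = 14 + 32 = 46°C
Mismatches (positions where the bases are not complementary): 3 (at positions 6, 12, 15)
Effective Tm = 46 − 3×4 = 46 − 12 = 34°C

34°C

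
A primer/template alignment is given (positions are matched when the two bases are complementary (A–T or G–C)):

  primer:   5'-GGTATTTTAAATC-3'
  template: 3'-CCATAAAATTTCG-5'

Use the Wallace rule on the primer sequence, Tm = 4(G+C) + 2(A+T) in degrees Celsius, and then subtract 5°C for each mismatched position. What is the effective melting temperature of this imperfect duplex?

27°C

Primer base counts: A=4, T=6, G=2, C=1 → A+T=10, G+C=3
Perfect-match Tm = 2(10) + 4(3) = 20 + 12 = 32°C
Mismatches (positions where the bases are not complementary): 1 (at position 12)
Effective Tm = 32 − 1×5 = 32 − 5 = 27°C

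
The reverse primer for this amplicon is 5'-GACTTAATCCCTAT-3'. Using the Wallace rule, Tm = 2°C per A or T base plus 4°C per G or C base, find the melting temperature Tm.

38°C

Scanning the sequence gives T=5, G=1, C=4, A=4.
So N_AT = 9 and N_GC = 5.
Tm = 4·5 + 2·9 = 20 + 18 = 38°C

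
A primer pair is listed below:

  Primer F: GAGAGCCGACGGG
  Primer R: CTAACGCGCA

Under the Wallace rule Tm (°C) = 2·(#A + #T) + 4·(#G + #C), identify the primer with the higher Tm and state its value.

Primer F: A+T=3, G+C=10 → Tm = 2(3)+4(10) = 46°C
Primer R: A+T=4, G+C=6 → Tm = 2(4)+4(6) = 32°C
46°C vs 32°C → primer F is higher.

Primer F, 46°C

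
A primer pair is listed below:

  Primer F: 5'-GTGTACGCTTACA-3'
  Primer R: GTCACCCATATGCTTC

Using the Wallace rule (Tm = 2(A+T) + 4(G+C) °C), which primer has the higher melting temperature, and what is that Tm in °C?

Primer F: A+T=7, G+C=6 → Tm = 2(7)+4(6) = 38°C
Primer R: A+T=8, G+C=8 → Tm = 2(8)+4(8) = 48°C
38°C vs 48°C → primer R is higher.

Primer R, 48°C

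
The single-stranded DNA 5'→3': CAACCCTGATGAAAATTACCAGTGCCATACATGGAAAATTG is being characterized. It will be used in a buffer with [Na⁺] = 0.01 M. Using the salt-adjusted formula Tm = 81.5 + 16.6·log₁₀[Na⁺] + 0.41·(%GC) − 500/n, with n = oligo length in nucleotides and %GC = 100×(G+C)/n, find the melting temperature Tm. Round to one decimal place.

Length n = 41. T=9, G=7, C=9, A=16
G+C = 16, so %GC = 16/41 × 100 = 39.024%
Salt term: 16.6 × (-2) = -33.2
GC term: 0.41 × 39.024 = 16; length term: −500/41 = −12.195
Tm = 81.5 + (-33.2) + 16 − 12.195 = 52.105 → 52.1°C

52.1°C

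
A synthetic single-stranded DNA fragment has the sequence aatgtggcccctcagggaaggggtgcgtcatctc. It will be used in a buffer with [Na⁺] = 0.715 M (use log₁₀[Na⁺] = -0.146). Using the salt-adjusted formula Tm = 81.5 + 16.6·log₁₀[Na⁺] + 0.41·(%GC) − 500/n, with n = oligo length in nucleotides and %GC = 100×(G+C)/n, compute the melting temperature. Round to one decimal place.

89.7°C

Length n = 34. Base counts: G=12, T=7, A=6, C=9
G+C = 21, so %GC = 21/34 × 100 = 61.765%
Salt term: 16.6 × (-0.146) = -2.424
GC term: 0.41 × 61.765 = 25.324; length term: −500/34 = −14.706
Tm = 81.5 + (-2.424) + 25.324 − 14.706 = 89.694 → 89.7°C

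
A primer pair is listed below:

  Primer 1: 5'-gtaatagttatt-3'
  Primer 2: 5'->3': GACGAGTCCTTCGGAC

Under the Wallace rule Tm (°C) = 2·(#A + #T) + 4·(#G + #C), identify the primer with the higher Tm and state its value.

Primer 2, 52°C

Primer 1: A+T=10, G+C=2 → Tm = 2(10)+4(2) = 28°C
Primer 2: A+T=6, G+C=10 → Tm = 2(6)+4(10) = 52°C
28°C vs 52°C → primer 2 is higher.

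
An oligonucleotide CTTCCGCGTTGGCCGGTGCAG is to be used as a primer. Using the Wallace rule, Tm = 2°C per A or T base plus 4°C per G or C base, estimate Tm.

C=7, A=1, T=5, G=8
A+T = 6, G+C = 15
Tm = 2×6 + 4×15 = 72°C

72°C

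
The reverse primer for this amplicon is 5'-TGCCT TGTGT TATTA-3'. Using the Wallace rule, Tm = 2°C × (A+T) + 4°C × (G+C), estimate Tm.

40°C

Base counts: T=8, A=2, C=2, G=3
So N_AT = 10 and N_GC = 5.
Tm = 4·5 + 2·10 = 20 + 20 = 40°C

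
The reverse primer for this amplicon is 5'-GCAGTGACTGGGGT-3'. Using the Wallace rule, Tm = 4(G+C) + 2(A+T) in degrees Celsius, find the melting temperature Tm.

46°C

Counting bases: G=7, C=2, T=3, A=2
A+T = 5, G+C = 9
Tm = 4·9 + 2·5 = 36 + 10 = 46°C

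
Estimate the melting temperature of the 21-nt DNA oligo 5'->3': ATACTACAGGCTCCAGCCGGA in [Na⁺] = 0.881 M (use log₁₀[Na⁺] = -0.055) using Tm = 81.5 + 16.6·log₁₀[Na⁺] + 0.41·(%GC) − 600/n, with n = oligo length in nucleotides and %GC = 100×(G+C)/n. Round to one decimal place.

75.4°C

Length n = 21. Counting bases: A=6, C=7, G=5, T=3
G+C = 12, so %GC = 12/21 × 100 = 57.143%
Salt term: 16.6 × (-0.055) = -0.913
GC term: 0.41 × 57.143 = 23.429; length term: −600/21 = −28.571
Tm = 81.5 + (-0.913) + 23.429 − 28.571 = 75.445 → 75.4°C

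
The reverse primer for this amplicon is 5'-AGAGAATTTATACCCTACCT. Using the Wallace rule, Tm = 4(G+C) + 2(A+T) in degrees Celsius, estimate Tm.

54°C

T=6, A=7, C=5, G=2
So N_AT = 13 and N_GC = 7.
Tm = 2(13) + 4(7) = 26 + 28 = 54°C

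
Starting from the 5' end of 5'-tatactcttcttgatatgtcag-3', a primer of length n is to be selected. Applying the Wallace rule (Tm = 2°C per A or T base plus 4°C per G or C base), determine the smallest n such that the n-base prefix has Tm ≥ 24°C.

n = 10

First 9 bases: TATACTCTT → Tm = 22°C (< 24°C)
First 10 bases: TATACTCTTC → Tm = 26°C (≥ 24°C)
Since every base adds ≥2°C, Tm only increases with n, so the threshold is first crossed at n = 10.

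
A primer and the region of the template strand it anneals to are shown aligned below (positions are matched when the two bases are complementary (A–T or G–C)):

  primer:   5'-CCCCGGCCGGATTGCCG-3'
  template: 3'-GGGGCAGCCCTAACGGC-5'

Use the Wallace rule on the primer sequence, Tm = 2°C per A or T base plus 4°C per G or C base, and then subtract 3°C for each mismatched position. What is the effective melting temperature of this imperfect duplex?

Primer base counts: A=1, T=2, G=6, C=8 → A+T=3, G+C=14
Perfect-match Tm = 2(3) + 4(14) = 6 + 56 = 62°C
Mismatches (positions where the bases are not complementary): 2 (at positions 6, 8)
Effective Tm = 62 − 2×3 = 62 − 6 = 56°C

56°C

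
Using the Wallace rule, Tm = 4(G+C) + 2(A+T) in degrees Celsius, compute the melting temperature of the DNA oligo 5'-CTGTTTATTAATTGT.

Base counts: A=3, C=1, T=9, G=2
AT pairs contribute 12, GC pairs contribute 3.
Tm = 2(12) + 4(3) = 24 + 12 = 36°C

36°C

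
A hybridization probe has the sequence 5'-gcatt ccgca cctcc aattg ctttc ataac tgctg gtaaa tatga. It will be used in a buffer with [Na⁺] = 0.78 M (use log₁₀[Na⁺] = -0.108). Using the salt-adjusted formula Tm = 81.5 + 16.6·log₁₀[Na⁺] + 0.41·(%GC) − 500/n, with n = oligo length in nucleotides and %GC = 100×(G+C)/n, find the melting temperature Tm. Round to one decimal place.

85.9°C

Length n = 45. C=12, T=14, G=7, A=12
G+C = 19, so %GC = 19/45 × 100 = 42.222%
Salt term: 16.6 × (-0.108) = -1.793
GC term: 0.41 × 42.222 = 17.311; length term: −500/45 = −11.111
Tm = 81.5 + (-1.793) + 17.311 − 11.111 = 85.907 → 85.9°C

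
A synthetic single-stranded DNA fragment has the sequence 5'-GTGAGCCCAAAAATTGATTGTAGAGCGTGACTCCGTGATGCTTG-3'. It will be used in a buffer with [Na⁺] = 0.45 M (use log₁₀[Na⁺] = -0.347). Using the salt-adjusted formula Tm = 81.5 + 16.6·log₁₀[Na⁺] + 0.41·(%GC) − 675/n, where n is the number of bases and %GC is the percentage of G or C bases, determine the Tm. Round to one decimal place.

80.0°C

Length n = 44. C=8, T=12, A=11, G=13
G+C = 21, so %GC = 21/44 × 100 = 47.727%
Salt term: 16.6 × (-0.347) = -5.76
GC term: 0.41 × 47.727 = 19.568; length term: −675/44 = −15.341
Tm = 81.5 + (-5.76) + 19.568 − 15.341 = 79.967 → 80.0°C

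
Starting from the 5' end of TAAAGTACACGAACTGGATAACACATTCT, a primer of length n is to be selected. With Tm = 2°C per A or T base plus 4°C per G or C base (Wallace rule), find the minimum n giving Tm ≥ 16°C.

First 6 bases: TAAAGT → Tm = 14°C (< 16°C)
First 7 bases: TAAAGTA → Tm = 16°C (≥ 16°C)
Since every base adds ≥2°C, Tm only increases with n, so the threshold is first crossed at n = 7.

n = 7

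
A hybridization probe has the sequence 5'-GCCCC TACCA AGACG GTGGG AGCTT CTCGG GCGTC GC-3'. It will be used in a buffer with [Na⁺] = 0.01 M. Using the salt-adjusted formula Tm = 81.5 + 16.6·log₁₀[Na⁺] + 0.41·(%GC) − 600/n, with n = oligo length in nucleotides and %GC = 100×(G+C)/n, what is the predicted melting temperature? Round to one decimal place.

60.9°C

Length n = 37. A=5, C=13, G=13, T=6
G+C = 26, so %GC = 26/37 × 100 = 70.27%
Salt term: 16.6 × (-2) = -33.2
GC term: 0.41 × 70.27 = 28.811; length term: −600/37 = −16.216
Tm = 81.5 + (-33.2) + 28.811 − 16.216 = 60.895 → 60.9°C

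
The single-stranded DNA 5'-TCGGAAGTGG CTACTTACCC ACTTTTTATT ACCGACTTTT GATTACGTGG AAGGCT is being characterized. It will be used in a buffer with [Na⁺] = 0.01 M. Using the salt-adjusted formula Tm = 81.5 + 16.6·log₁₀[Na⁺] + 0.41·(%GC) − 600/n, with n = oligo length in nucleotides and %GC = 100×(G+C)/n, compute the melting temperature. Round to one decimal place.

55.2°C

Length n = 56. T=20, G=12, A=12, C=12
G+C = 24, so %GC = 24/56 × 100 = 42.857%
Salt term: 16.6 × (-2) = -33.2
GC term: 0.41 × 42.857 = 17.571; length term: −600/56 = −10.714
Tm = 81.5 + (-33.2) + 17.571 − 10.714 = 55.157 → 55.2°C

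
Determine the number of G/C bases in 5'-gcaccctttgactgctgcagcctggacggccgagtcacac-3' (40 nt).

26

C=15, G=11, A=7, T=7
G+C = 11 + 15 = 26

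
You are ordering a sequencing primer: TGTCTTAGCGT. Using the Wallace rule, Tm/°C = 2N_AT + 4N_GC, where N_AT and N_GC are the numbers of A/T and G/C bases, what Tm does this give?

32°C

Scanning the sequence gives T=5, G=3, A=1, C=2.
So N_AT = 6 and N_GC = 5.
Tm = 2(6) + 4(5) = 12 + 20 = 32°C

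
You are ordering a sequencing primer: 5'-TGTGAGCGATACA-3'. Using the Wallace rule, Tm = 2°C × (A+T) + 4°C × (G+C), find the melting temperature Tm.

Counting bases: G=4, A=4, T=3, C=2
AT pairs contribute 7, GC pairs contribute 6.
Tm = 2(7) + 4(6) = 14 + 24 = 38°C

38°C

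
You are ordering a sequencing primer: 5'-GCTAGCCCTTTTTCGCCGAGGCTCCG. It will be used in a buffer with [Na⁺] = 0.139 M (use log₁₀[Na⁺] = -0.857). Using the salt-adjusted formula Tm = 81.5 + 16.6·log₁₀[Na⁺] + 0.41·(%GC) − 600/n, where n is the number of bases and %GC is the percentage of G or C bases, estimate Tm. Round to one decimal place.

Length n = 26. Base counts: G=7, T=7, C=10, A=2
G+C = 17, so %GC = 17/26 × 100 = 65.385%
Salt term: 16.6 × (-0.857) = -14.226
GC term: 0.41 × 65.385 = 26.808; length term: −600/26 = −23.077
Tm = 81.5 + (-14.226) + 26.808 − 23.077 = 71.005 → 71.0°C

71.0°C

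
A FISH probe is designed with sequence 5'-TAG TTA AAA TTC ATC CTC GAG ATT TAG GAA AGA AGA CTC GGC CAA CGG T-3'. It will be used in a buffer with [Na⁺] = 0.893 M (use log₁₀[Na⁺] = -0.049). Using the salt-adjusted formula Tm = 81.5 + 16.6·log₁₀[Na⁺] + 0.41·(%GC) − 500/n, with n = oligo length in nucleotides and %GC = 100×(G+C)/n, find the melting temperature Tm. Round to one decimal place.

87.2°C

Length n = 49. Base counts: A=17, T=12, C=9, G=11
G+C = 20, so %GC = 20/49 × 100 = 40.816%
Salt term: 16.6 × (-0.049) = -0.813
GC term: 0.41 × 40.816 = 16.735; length term: −500/49 = −10.204
Tm = 81.5 + (-0.813) + 16.735 − 10.204 = 87.218 → 87.2°C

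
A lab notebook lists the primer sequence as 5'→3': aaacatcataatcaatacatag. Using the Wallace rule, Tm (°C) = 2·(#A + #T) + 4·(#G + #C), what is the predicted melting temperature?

54°C

Counting bases: A=12, G=1, T=5, C=4
AT pairs contribute 17, GC pairs contribute 5.
Tm = 2×17 + 4×5 = 54°C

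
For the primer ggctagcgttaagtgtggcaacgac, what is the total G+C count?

Scanning the sequence gives T=5, A=6, G=9, C=5.
Total G or C: 9 + 5 = 14

14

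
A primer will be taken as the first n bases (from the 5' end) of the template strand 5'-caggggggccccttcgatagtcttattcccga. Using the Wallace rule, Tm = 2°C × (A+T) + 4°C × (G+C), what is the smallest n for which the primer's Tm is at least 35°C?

n = 10

First 9 bases: CAGGGGGGC → Tm = 34°C (< 35°C)
First 10 bases: CAGGGGGGCC → Tm = 38°C (≥ 35°C)
Each additional base adds 2°C (A/T) or 4°C (G/C), so Tm is non-decreasing in n; n = 10 is the first length to reach 35°C.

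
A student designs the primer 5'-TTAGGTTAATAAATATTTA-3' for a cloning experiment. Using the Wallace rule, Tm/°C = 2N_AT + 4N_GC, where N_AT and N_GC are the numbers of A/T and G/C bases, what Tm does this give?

42°C

Base counts: A=8, C=0, G=2, T=9
AT pairs contribute 17, GC pairs contribute 2.
Tm = 2×17 + 4×2 = 42°C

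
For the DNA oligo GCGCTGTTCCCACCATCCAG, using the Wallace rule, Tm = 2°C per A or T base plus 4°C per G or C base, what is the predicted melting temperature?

G=4, T=4, A=3, C=9
A+T = 7, G+C = 13
Tm = 2(7) + 4(13) = 14 + 52 = 66°C

66°C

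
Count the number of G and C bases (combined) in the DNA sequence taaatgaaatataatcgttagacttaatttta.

5

Scanning the sequence gives G=3, C=2, A=14, T=13.
Total G or C: 3 + 2 = 5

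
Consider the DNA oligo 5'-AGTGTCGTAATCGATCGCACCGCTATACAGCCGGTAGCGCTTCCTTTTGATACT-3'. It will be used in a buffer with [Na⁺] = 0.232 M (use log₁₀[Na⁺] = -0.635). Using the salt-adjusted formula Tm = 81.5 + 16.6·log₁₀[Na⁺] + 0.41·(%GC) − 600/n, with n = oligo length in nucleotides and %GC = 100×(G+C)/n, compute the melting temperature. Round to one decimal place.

Length n = 54. Base counts: C=15, T=16, A=11, G=12
G+C = 27, so %GC = 27/54 × 100 = 50%
Salt term: 16.6 × (-0.635) = -10.541
GC term: 0.41 × 50 = 20.5; length term: −600/54 = −11.111
Tm = 81.5 + (-10.541) + 20.5 − 11.111 = 80.348 → 80.3°C

80.3°C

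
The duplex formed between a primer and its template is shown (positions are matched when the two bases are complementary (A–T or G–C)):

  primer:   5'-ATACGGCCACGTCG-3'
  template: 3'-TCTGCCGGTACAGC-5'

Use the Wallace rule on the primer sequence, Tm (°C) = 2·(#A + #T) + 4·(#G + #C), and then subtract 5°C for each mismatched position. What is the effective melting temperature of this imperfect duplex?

36°C

Primer base counts: A=3, T=2, G=4, C=5 → A+T=5, G+C=9
Perfect-match Tm = 2(5) + 4(9) = 10 + 36 = 46°C
Mismatches (positions where the bases are not complementary): 2 (at positions 2, 10)
Effective Tm = 46 − 2×5 = 46 − 10 = 36°C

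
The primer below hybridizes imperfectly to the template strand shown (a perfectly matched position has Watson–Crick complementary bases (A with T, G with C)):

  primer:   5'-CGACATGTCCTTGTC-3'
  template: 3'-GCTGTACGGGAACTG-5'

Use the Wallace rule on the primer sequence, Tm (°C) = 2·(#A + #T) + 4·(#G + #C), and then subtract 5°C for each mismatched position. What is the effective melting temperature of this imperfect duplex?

Primer base counts: A=2, T=5, G=3, C=5 → A+T=7, G+C=8
Perfect-match Tm = 2(7) + 4(8) = 14 + 32 = 46°C
Mismatches (positions where the bases are not complementary): 2 (at positions 8, 14)
Effective Tm = 46 − 2×5 = 46 − 10 = 36°C

36°C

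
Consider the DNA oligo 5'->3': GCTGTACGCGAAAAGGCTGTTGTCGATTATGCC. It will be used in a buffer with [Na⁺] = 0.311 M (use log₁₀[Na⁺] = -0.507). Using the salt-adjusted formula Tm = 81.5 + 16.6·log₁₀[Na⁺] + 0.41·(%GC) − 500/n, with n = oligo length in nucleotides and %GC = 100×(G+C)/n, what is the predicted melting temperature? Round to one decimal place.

Length n = 33. Scanning the sequence gives C=7, A=7, G=10, T=9.
G+C = 17, so %GC = 17/33 × 100 = 51.515%
Salt term: 16.6 × (-0.507) = -8.416
GC term: 0.41 × 51.515 = 21.121; length term: −500/33 = −15.152
Tm = 81.5 + (-8.416) + 21.121 − 15.152 = 79.053 → 79.1°C

79.1°C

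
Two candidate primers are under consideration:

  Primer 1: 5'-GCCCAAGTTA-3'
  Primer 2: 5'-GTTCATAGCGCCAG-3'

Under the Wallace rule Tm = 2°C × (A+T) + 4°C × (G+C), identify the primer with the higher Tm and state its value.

Primer 1: A+T=5, G+C=5 → Tm = 2(5)+4(5) = 30°C
Primer 2: A+T=6, G+C=8 → Tm = 2(6)+4(8) = 44°C
30°C vs 44°C → primer 2 is higher.

Primer 2, 44°C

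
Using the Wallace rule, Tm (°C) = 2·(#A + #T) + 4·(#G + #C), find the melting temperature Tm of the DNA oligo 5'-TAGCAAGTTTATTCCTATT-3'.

Base counts: G=2, A=5, T=9, C=3
A+T = 14, G+C = 5
Tm = 2×14 + 4×5 = 48°C

48°C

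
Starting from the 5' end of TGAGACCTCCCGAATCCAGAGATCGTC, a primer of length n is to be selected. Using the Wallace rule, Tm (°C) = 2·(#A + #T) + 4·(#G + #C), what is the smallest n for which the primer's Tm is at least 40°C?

n = 12

First 11 bases: TGAGACCTCCC → Tm = 36°C (< 40°C)
First 12 bases: TGAGACCTCCCG → Tm = 40°C (≥ 40°C)
Each additional base adds 2°C (A/T) or 4°C (G/C), so Tm is non-decreasing in n; n = 12 is the first length to reach 40°C.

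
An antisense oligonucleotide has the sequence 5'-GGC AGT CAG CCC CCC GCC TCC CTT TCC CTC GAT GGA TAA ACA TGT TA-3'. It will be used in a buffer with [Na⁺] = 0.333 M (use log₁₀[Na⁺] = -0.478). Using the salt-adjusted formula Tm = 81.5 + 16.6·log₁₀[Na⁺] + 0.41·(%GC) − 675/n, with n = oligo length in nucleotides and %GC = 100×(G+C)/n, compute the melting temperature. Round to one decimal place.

82.8°C

Length n = 47. Scanning the sequence gives A=9, C=18, G=9, T=11.
G+C = 27, so %GC = 27/47 × 100 = 57.447%
Salt term: 16.6 × (-0.478) = -7.935
GC term: 0.41 × 57.447 = 23.553; length term: −675/47 = −14.362
Tm = 81.5 + (-7.935) + 23.553 − 14.362 = 82.756 → 82.8°C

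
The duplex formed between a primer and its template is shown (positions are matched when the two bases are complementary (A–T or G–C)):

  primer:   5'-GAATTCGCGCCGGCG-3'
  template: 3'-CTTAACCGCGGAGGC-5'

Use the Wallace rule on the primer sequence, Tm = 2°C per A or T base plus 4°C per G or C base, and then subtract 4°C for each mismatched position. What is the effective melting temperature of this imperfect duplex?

40°C

Primer base counts: A=2, T=2, G=6, C=5 → A+T=4, G+C=11
Perfect-match Tm = 2(4) + 4(11) = 8 + 44 = 52°C
Mismatches (positions where the bases are not complementary): 3 (at positions 6, 12, 13)
Effective Tm = 52 − 3×4 = 52 − 12 = 40°C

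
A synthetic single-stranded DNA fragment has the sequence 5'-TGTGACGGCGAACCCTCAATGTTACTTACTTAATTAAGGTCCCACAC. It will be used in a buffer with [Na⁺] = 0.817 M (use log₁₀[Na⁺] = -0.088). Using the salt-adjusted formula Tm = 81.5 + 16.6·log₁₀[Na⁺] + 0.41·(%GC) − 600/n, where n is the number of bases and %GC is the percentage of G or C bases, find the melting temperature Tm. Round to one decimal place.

85.6°C

Length n = 47. Base counts: C=13, G=8, T=13, A=13
G+C = 21, so %GC = 21/47 × 100 = 44.681%
Salt term: 16.6 × (-0.088) = -1.461
GC term: 0.41 × 44.681 = 18.319; length term: −600/47 = −12.766
Tm = 81.5 + (-1.461) + 18.319 − 12.766 = 85.592 → 85.6°C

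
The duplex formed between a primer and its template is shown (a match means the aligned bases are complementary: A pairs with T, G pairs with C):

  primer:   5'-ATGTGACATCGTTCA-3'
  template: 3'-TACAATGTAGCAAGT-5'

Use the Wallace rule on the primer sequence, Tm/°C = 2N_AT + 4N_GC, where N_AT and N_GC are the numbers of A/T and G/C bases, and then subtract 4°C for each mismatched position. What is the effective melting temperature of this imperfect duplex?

38°C

Primer base counts: A=4, T=5, G=3, C=3 → A+T=9, G+C=6
Perfect-match Tm = 2(9) + 4(6) = 18 + 24 = 42°C
Mismatches (positions where the bases are not complementary): 1 (at position 5)
Effective Tm = 42 − 1×4 = 42 − 4 = 38°C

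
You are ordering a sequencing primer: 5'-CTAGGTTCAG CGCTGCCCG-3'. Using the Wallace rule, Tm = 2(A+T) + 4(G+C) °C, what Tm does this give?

Scanning the sequence gives C=7, A=2, T=4, G=6.
A+T = 6, G+C = 13
Tm = 2(6) + 4(13) = 12 + 52 = 64°C

64°C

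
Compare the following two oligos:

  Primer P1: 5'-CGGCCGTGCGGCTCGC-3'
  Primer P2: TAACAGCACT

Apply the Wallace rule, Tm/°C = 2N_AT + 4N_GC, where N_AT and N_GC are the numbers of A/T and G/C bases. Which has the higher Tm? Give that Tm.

Primer P1, 60°C

Primer P1: A+T=2, G+C=14 → Tm = 2(2)+4(14) = 60°C
Primer P2: A+T=6, G+C=4 → Tm = 2(6)+4(4) = 28°C
60°C vs 28°C → primer P1 is higher.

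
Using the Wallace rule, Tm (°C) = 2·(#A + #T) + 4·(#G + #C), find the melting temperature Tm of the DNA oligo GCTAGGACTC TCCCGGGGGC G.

74°C

Base counts: C=7, A=2, T=3, G=9
AT pairs contribute 5, GC pairs contribute 16.
Tm = 2(5) + 4(16) = 10 + 64 = 74°C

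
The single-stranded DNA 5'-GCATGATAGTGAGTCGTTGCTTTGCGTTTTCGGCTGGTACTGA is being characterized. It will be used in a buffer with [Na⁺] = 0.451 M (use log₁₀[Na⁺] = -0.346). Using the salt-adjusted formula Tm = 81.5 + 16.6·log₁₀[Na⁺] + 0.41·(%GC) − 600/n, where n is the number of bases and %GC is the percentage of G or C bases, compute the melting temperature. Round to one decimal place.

Length n = 43. Scanning the sequence gives C=7, G=14, A=6, T=16.
G+C = 21, so %GC = 21/43 × 100 = 48.837%
Salt term: 16.6 × (-0.346) = -5.744
GC term: 0.41 × 48.837 = 20.023; length term: −600/43 = −13.953
Tm = 81.5 + (-5.744) + 20.023 − 13.953 = 81.826 → 81.8°C

81.8°C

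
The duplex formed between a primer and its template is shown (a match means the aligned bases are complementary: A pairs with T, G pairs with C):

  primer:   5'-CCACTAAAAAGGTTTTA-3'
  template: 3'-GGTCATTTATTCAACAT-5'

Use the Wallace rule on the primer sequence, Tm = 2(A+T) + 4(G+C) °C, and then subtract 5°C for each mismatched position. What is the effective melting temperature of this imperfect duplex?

Primer base counts: A=7, T=5, G=2, C=3 → A+T=12, G+C=5
Perfect-match Tm = 2(12) + 4(5) = 24 + 20 = 44°C
Mismatches (positions where the bases are not complementary): 4 (at positions 4, 9, 11, 15)
Effective Tm = 44 − 4×5 = 44 − 20 = 24°C

24°C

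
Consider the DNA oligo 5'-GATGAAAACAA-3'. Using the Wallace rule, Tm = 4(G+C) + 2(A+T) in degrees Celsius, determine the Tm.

Counting bases: A=7, C=1, G=2, T=1
A+T = 8, G+C = 3
Tm = 2×8 + 4×3 = 28°C

28°C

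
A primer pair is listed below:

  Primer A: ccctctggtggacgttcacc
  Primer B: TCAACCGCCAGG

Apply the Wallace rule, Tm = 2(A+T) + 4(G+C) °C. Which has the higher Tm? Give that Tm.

Primer A, 66°C

Primer A: A+T=7, G+C=13 → Tm = 2(7)+4(13) = 66°C
Primer B: A+T=4, G+C=8 → Tm = 2(4)+4(8) = 40°C
66°C vs 40°C → primer A is higher.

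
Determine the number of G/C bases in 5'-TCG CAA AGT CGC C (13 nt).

8

Scanning the sequence gives G=3, C=5, T=2, A=3.
G+C = 3 + 5 = 8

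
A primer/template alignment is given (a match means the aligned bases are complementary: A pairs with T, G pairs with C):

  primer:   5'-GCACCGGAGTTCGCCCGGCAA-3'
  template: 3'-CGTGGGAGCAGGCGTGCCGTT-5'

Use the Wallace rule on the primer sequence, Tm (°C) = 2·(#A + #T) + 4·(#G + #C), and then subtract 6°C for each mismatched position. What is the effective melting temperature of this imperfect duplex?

Primer base counts: A=4, T=2, G=7, C=8 → A+T=6, G+C=15
Perfect-match Tm = 2(6) + 4(15) = 12 + 60 = 72°C
Mismatches (positions where the bases are not complementary): 5 (at positions 6, 7, 8, 11, 15)
Effective Tm = 72 − 5×6 = 72 − 30 = 42°C

42°C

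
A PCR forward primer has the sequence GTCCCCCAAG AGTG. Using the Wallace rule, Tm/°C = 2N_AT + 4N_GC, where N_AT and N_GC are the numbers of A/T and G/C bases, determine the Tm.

Counting bases: A=3, G=4, T=2, C=5
AT pairs contribute 5, GC pairs contribute 9.
Tm = 2×5 + 4×9 = 46°C

46°C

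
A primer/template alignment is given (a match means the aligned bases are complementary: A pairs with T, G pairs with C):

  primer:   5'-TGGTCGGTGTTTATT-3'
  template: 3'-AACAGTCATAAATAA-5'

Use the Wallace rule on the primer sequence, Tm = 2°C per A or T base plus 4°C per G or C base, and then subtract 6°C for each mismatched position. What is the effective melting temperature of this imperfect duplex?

Primer base counts: A=1, T=8, G=5, C=1 → A+T=9, G+C=6
Perfect-match Tm = 2(9) + 4(6) = 18 + 24 = 42°C
Mismatches (positions where the bases are not complementary): 3 (at positions 2, 6, 9)
Effective Tm = 42 − 3×6 = 42 − 18 = 24°C

24°C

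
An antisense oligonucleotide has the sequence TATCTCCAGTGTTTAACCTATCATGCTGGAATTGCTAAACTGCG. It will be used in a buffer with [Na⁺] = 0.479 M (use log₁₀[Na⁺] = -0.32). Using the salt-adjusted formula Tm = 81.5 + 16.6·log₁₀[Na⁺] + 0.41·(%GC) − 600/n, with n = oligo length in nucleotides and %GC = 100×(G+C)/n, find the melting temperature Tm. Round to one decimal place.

79.3°C

Length n = 44. Base counts: T=15, G=8, A=11, C=10
G+C = 18, so %GC = 18/44 × 100 = 40.909%
Salt term: 16.6 × (-0.32) = -5.312
GC term: 0.41 × 40.909 = 16.773; length term: −600/44 = −13.636
Tm = 81.5 + (-5.312) + 16.773 − 13.636 = 79.325 → 79.3°C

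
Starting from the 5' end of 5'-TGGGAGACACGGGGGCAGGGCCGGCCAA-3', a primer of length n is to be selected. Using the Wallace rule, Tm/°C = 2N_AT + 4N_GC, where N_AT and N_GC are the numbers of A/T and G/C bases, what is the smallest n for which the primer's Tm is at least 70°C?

n = 20

First 19 bases: TGGGAGACACGGGGGCAGG → Tm = 66°C (< 70°C)
First 20 bases: TGGGAGACACGGGGGCAGGG → Tm = 70°C (≥ 70°C)
Since every base adds ≥2°C, Tm only increases with n, so the threshold is first crossed at n = 20.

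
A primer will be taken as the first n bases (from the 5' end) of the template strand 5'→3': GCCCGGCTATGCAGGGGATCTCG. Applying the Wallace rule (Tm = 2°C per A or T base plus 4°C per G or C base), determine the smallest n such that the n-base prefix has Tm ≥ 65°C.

n = 20

First 19 bases: GCCCGGCTATGCAGGGGAT → Tm = 64°C (< 65°C)
First 20 bases: GCCCGGCTATGCAGGGGATC → Tm = 68°C (≥ 65°C)
Each additional base adds 2°C (A/T) or 4°C (G/C), so Tm is non-decreasing in n; n = 20 is the first length to reach 65°C.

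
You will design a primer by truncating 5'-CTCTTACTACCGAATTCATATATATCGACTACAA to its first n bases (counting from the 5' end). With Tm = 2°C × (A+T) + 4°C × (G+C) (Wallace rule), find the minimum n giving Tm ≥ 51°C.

n = 19

First 18 bases: CTCTTACTACCGAATTCA → Tm = 50°C (< 51°C)
First 19 bases: CTCTTACTACCGAATTCAT → Tm = 52°C (≥ 51°C)
Each additional base adds 2°C (A/T) or 4°C (G/C), so Tm is non-decreasing in n; n = 19 is the first length to reach 51°C.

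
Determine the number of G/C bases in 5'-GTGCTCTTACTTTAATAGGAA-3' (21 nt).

Scanning the sequence gives C=3, A=6, G=4, T=8.
Total G or C: 4 + 3 = 7

7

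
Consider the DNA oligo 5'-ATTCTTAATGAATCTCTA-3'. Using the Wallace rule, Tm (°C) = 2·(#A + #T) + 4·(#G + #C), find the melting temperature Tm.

44°C

Base counts: T=8, C=3, A=6, G=1
A+T = 14, G+C = 4
Tm = 2×14 + 4×4 = 44°C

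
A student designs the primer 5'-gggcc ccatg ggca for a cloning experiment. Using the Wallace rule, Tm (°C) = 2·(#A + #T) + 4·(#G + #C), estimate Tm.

Base counts: A=2, G=6, C=5, T=1
AT pairs contribute 3, GC pairs contribute 11.
Tm = 2×3 + 4×11 = 50°C

50°C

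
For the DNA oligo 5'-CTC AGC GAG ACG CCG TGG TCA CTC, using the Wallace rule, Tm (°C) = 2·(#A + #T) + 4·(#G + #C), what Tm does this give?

80°C

Counting bases: G=7, T=4, C=9, A=4
AT pairs contribute 8, GC pairs contribute 16.
Tm = 4·16 + 2·8 = 64 + 16 = 80°C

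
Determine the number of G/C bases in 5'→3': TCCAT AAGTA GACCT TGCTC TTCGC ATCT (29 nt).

T=10, G=4, A=6, C=9
Total G or C: 4 + 9 = 13

13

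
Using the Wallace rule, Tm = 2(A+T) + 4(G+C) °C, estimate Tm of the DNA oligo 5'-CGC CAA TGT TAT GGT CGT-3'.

54°C

Counting bases: C=4, A=3, T=6, G=5
So N_AT = 9 and N_GC = 9.
Tm = 4·9 + 2·9 = 36 + 18 = 54°C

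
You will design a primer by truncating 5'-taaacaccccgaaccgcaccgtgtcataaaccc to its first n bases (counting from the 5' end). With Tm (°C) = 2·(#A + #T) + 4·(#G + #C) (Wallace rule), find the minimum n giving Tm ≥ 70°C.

n = 22

First 21 bases: TAAACACCCCGAACCGCACCG → Tm = 68°C (< 70°C)
First 22 bases: TAAACACCCCGAACCGCACCGT → Tm = 70°C (≥ 70°C)
Each additional base adds 2°C (A/T) or 4°C (G/C), so Tm is non-decreasing in n; n = 22 is the first length to reach 70°C.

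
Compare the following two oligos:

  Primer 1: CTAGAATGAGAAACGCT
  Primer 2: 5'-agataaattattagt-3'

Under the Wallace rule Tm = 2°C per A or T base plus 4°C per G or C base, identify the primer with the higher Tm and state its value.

Primer 1, 48°C

Primer 1: A+T=10, G+C=7 → Tm = 2(10)+4(7) = 48°C
Primer 2: A+T=13, G+C=2 → Tm = 2(13)+4(2) = 34°C
48°C vs 34°C → primer 1 is higher.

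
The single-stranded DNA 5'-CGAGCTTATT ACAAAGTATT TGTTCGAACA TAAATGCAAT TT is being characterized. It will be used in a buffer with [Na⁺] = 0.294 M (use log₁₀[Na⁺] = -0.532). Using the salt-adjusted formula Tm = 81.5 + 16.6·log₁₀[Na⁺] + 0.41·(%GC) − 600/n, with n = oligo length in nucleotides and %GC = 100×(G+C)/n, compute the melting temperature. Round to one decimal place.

Length n = 42. Scanning the sequence gives T=15, A=15, G=6, C=6.
G+C = 12, so %GC = 12/42 × 100 = 28.571%
Salt term: 16.6 × (-0.532) = -8.831
GC term: 0.41 × 28.571 = 11.714; length term: −600/42 = −14.286
Tm = 81.5 + (-8.831) + 11.714 − 14.286 = 70.097 → 70.1°C

70.1°C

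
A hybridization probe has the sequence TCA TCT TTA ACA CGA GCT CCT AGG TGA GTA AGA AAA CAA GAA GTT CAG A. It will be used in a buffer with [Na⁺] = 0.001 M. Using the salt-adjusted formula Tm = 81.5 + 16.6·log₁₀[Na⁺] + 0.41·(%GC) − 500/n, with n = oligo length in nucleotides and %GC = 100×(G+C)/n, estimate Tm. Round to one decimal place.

Length n = 49. G=10, A=19, C=9, T=11
G+C = 19, so %GC = 19/49 × 100 = 38.776%
Salt term: 16.6 × (-3) = -49.8
GC term: 0.41 × 38.776 = 15.898; length term: −500/49 = −10.204
Tm = 81.5 + (-49.8) + 15.898 − 10.204 = 37.394 → 37.4°C

37.4°C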